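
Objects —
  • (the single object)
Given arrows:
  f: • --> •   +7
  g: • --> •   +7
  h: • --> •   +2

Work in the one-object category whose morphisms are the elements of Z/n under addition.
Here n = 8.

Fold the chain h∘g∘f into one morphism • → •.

  0 +7≡7 +7≡6 +2≡0  (mod 8)
result: +0

Answer: +0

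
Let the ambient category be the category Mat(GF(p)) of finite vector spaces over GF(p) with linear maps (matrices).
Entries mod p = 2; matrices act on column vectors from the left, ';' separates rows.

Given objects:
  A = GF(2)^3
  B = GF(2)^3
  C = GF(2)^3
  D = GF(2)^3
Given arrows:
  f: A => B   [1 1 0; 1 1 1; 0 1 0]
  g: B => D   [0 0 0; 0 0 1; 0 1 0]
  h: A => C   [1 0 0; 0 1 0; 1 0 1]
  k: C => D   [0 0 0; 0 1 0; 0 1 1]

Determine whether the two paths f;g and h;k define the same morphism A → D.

Path 1 = f;g:
  e0=⟨1,0,0⟩ f=>⟨1,1,0⟩ g=>⟨0,0,1⟩
  e1=⟨0,1,0⟩ f=>⟨1,1,1⟩ g=>⟨0,1,1⟩
  e2=⟨0,0,1⟩ f=>⟨0,1,0⟩ g=>⟨0,0,1⟩
  ⟦path⟧₁ = [0 0 0; 0 1 0; 1 1 1]
Path 2 = h;k:
  e0=⟨1,0,0⟩ h=>⟨1,0,1⟩ k=>⟨0,0,1⟩
  e1=⟨0,1,0⟩ h=>⟨0,1,0⟩ k=>⟨0,1,1⟩
  e2=⟨0,0,1⟩ h=>⟨0,0,1⟩ k=>⟨0,0,1⟩
  ⟦path⟧₂ = [0 0 0; 0 1 0; 1 1 1]
Equal? YES — commutes

Answer: COMMUTES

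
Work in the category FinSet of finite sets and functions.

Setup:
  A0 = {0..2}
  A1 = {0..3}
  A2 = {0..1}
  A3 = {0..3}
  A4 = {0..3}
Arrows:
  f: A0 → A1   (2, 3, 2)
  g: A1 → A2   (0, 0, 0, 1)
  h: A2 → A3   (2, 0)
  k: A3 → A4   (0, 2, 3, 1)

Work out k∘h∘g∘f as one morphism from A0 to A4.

Answer: (3, 0, 3)

Work:
  0 f→2 g→0 h→2 k→3
  1 f→3 g→1 h→0 k→0
  2 f→2 g→0 h→2 k→3
⟦path⟧: (3, 0, 3)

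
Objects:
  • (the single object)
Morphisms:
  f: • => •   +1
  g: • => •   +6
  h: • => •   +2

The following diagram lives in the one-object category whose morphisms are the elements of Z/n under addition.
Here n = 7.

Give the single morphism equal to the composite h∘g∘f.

Answer: +2

Work:
  0 +1≡1 +6≡0 +2≡2  (mod 7)
result: +2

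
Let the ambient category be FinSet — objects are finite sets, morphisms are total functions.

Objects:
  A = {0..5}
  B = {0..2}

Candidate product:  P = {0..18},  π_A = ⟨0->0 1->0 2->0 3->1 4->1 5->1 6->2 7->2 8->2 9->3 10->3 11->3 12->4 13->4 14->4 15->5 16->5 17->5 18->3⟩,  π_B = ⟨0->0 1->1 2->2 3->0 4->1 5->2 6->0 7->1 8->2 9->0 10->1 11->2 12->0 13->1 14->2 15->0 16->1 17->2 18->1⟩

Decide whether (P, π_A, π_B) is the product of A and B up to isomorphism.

|A|·|B| = 6·3 = 18;  |P| = 19
  → cardinalities differ; no bijection possible.

Answer: NOT A VALID PRODUCT — |P|=19 ≠ |A|·|B|=18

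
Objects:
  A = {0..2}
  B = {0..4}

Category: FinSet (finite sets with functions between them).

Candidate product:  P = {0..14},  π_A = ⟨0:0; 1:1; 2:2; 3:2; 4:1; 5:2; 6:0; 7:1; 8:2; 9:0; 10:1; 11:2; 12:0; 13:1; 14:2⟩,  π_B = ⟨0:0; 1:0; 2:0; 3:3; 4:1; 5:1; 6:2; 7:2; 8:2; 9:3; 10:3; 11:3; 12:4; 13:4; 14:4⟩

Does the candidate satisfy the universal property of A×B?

|A|·|B| = 3·5 = 15;  |P| = 15
Check the pairing map k ↦ (π_A(k), π_B(k)):
  0 : (0,0)
  1 : (1,0)
  2 : (2,0)
  3 : (2,3)
  4 : (1,1)
  5 : (2,1)
  6 : (0,2)
  7 : (1,2)
  8 : (2,2)
  9 : (0,3)
  10 : (1,3)
  11 : (2,3)  ✗ repeats pair of k=3
  12 : (0,4)
  13 : (1,4)
  14 : (2,4)
distinct pairs in image: 14 / 15 needed
  → (2,3) hit at k=3 and k=11

Answer: NOT A VALID PRODUCT — duplicate pair at indices 11,3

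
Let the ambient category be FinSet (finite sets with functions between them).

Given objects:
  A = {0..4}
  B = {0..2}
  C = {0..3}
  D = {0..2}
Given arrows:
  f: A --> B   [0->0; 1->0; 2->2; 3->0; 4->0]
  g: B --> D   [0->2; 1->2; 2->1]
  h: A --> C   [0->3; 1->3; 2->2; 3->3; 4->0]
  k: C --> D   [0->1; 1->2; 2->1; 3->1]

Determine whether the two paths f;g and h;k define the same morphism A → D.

1) trace f;g:
  0 f-->0 g-->2
  1 f-->0 g-->2
  2 f-->2 g-->1
  3 f-->0 g-->2
  4 f-->0 g-->2
  composite₁ = [0->2; 1->2; 2->1; 3->2; 4->2]
2) trace h;k:
  0 h-->3 k-->1
  1 h-->3 k-->1
  2 h-->2 k-->1
  3 h-->3 k-->1
  4 h-->0 k-->1
  composite₂ = [0->1; 1->1; 2->1; 3->1; 4->1]
Equal? differ; not commutative

Answer: DOES NOT COMMUTE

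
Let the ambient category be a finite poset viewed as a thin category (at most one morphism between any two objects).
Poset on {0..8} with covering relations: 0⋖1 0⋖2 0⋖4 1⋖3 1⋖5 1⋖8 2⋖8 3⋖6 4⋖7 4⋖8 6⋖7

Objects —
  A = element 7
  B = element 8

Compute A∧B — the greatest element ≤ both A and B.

Lower bounds of A=7 and B=8: {0,1,4}
  maximal lower bounds 1 and 4 are incomparable: neither 1<=4 nor 4<=1
→ no greatest lower bound exists

Answer: NO MEET EXISTS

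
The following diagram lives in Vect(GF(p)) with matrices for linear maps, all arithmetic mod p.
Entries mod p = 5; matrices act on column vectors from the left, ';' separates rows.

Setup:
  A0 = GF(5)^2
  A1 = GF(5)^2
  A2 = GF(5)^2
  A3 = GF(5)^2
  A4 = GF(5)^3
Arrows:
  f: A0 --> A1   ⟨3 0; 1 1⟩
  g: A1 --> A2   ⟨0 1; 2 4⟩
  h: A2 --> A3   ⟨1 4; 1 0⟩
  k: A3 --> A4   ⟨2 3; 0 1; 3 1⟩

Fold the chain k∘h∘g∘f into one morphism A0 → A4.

  e0=[1,0] f-->[3,1] g-->[1,0] h-->[1,1] k-->[0,1,4]
  e1=[0,1] f-->[0,1] g-->[1,4] h-->[2,1] k-->[2,1,2]
composite: ⟨0 2; 1 1; 4 2⟩

Answer: ⟨0 2; 1 1; 4 2⟩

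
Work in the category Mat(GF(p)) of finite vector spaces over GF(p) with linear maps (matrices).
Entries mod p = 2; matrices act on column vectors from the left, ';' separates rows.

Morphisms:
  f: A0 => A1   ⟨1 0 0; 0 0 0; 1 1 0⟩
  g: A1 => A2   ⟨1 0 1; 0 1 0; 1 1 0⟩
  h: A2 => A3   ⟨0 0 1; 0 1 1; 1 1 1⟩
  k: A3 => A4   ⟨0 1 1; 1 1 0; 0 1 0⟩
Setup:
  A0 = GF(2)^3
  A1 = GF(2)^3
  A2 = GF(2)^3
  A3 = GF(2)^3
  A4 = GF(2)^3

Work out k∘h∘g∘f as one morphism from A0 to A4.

  e0=⟨1,0,0⟩ f=>⟨1,0,1⟩ g=>⟨0,0,1⟩ h=>⟨1,1,1⟩ k=>⟨0,0,1⟩
  e1=⟨0,1,0⟩ f=>⟨0,0,1⟩ g=>⟨1,0,0⟩ h=>⟨0,0,1⟩ k=>⟨1,0,0⟩
  e2=⟨0,0,1⟩ f=>⟨0,0,0⟩ g=>⟨0,0,0⟩ h=>⟨0,0,0⟩ k=>⟨0,0,0⟩
⟦path⟧: ⟨0 1 0; 0 0 0; 1 0 0⟩

Answer: ⟨0 1 0; 0 0 0; 1 0 0⟩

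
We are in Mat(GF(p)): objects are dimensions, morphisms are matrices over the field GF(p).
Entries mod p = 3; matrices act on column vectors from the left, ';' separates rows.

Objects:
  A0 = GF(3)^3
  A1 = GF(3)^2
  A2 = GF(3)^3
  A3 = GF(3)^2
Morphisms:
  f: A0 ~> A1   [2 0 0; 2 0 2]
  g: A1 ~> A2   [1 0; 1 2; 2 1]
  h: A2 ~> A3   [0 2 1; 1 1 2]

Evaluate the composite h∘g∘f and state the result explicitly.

  e0=(1,0,0) f~>(2,2) g~>(2,0,0) h~>(0,2)
  e1=(0,1,0) f~>(0,0) g~>(0,0,0) h~>(0,0)
  e2=(0,0,1) f~>(0,2) g~>(0,1,2) h~>(1,2)
result: [0 0 1; 2 0 2]

Answer: [0 0 1; 2 0 2]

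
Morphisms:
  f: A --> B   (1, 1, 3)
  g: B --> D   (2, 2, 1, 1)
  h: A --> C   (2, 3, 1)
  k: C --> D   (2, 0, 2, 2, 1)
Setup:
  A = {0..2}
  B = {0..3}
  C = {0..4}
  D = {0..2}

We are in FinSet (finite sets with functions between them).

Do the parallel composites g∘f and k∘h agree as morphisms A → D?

Along f;g (path 1):
  0 f-->1 g-->2
  1 f-->1 g-->2
  2 f-->3 g-->1
  ⟦path⟧₁ = (2, 2, 1)
Along h;k (path 2):
  0 h-->2 k-->2
  1 h-->3 k-->2
  2 h-->1 k-->0
  ⟦path⟧₂ = (2, 2, 0)
Equal? distinct morphisms ✗

Answer: DOES NOT COMMUTE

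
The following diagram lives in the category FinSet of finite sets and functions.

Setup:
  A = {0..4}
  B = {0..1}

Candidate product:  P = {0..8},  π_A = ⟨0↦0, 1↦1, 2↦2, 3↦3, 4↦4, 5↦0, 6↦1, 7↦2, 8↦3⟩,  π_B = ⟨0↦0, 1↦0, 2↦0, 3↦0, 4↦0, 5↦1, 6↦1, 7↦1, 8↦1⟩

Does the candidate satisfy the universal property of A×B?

Answer: NOT A VALID PRODUCT — |P|=9 ≠ |A|·|B|=10

Trace:
|A|·|B| = 5·2 = 10;  |P| = 9
  → cardinalities differ; no bijection possible.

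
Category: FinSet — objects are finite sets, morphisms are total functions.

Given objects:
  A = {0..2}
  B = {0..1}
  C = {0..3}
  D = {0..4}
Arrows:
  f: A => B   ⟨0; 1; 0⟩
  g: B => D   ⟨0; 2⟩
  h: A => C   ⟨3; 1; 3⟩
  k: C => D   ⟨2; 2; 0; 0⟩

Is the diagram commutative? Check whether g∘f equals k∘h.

Path 1 = f;g:
  0 f=>0 g=>0
  1 f=>1 g=>2
  2 f=>0 g=>0
  composite₁ = ⟨0; 2; 0⟩
Path 2 = h;k:
  0 h=>3 k=>0
  1 h=>1 k=>2
  2 h=>3 k=>0
  composite₂ = ⟨0; 2; 0⟩
Equal? equal; square commutes

Answer: COMMUTES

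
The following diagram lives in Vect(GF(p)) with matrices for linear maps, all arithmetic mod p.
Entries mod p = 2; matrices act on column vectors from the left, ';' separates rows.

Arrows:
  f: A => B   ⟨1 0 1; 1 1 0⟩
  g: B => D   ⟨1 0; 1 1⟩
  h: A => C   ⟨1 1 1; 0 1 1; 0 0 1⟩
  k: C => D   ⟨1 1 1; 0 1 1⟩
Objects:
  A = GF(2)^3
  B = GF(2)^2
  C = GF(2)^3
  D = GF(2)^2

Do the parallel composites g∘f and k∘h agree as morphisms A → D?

Answer: DOES NOT COMMUTE

Trace:
Along f;g (path 1):
  e0=(1,0,0) f=>(1,1) g=>(1,0)
  e1=(0,1,0) f=>(0,1) g=>(0,1)
  e2=(0,0,1) f=>(1,0) g=>(1,1)
  ⟦path⟧₁ = ⟨1 0 1; 0 1 1⟩
Along h;k (path 2):
  e0=(1,0,0) h=>(1,0,0) k=>(1,0)
  e1=(0,1,0) h=>(1,1,0) k=>(0,1)
  e2=(0,0,1) h=>(1,1,1) k=>(1,0)
  ⟦path⟧₂ = ⟨1 0 1; 0 1 0⟩
Equal? distinct morphisms ✗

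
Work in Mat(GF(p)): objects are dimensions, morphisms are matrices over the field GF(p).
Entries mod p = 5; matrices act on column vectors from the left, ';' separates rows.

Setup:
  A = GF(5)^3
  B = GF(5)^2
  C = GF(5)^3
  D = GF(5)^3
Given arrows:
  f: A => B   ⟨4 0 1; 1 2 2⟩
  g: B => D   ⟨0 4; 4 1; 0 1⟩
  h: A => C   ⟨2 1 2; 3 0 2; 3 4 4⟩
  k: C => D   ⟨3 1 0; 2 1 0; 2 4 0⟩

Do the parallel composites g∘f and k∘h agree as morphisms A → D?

Answer: COMMUTES

Work:
Path 1 = f;g:
  e0=(1,0,0) f=>(4,1) g=>(4,2,1)
  e1=(0,1,0) f=>(0,2) g=>(3,2,2)
  e2=(0,0,1) f=>(1,2) g=>(3,1,2)
  composite₁ = ⟨4 3 3; 2 2 1; 1 2 2⟩
Path 2 = h;k:
  e0=(1,0,0) h=>(2,3,3) k=>(4,2,1)
  e1=(0,1,0) h=>(1,0,4) k=>(3,2,2)
  e2=(0,0,1) h=>(2,2,4) k=>(3,1,2)
  composite₂ = ⟨4 3 3; 2 2 1; 1 2 2⟩
Equal? equal; square commutes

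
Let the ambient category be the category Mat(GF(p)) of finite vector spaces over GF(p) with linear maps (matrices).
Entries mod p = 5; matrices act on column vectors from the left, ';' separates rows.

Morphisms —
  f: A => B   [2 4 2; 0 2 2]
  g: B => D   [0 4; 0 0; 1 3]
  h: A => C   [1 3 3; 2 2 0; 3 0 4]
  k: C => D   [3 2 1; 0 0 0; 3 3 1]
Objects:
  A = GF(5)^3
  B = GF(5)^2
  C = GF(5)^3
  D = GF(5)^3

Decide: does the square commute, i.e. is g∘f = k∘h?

Path 1 = f;g:
  e0=[1,0,0] f=>[2,0] g=>[0,0,2]
  e1=[0,1,0] f=>[4,2] g=>[3,0,0]
  e2=[0,0,1] f=>[2,2] g=>[3,0,3]
  ⟦path⟧₁ = [0 3 3; 0 0 0; 2 0 3]
Path 2 = h;k:
  e0=[1,0,0] h=>[1,2,3] k=>[0,0,2]
  e1=[0,1,0] h=>[3,2,0] k=>[3,0,0]
  e2=[0,0,1] h=>[3,0,4] k=>[3,0,3]
  ⟦path⟧₂ = [0 3 3; 0 0 0; 2 0 3]
Equal? equal; square commutes

Answer: COMMUTES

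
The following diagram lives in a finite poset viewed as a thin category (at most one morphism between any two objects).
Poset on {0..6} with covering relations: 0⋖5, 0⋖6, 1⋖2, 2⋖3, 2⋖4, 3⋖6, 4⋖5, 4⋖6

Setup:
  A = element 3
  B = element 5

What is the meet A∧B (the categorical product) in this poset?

{x : x≤A ∧ x≤B} = {1,2}  (A=3, B=5)
  1 ≤ 2
  2 ≤ 2
glb = 2

Answer: A∧B = 2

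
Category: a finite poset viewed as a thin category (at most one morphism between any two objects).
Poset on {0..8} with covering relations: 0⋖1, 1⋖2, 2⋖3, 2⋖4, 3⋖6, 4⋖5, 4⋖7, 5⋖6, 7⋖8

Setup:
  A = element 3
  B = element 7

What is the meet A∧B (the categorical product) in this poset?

Lower bounds of A=3 and B=7: {0,1,2}
  0 <= 2
  1 <= 2
  2 <= 2
glb = 2

Answer: A∧B = 2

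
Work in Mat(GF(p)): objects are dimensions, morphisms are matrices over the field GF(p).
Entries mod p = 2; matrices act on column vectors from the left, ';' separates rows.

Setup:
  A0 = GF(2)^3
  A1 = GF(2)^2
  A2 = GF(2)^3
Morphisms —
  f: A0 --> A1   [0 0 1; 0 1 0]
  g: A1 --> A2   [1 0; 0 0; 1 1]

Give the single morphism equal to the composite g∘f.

  e0=[1,0,0] f-->[0,0] g-->[0,0,0]
  e1=[0,1,0] f-->[0,1] g-->[0,0,1]
  e2=[0,0,1] f-->[1,0] g-->[1,0,1]
result: [0 0 1; 0 0 0; 0 1 1]

Answer: [0 0 1; 0 0 0; 0 1 1]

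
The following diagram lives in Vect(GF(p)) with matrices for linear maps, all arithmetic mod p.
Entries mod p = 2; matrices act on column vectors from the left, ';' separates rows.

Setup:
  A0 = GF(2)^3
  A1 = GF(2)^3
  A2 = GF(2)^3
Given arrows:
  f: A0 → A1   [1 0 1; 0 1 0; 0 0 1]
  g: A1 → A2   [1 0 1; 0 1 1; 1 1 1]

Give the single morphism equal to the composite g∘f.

  e0=⟨1,0,0⟩ f→⟨1,0,0⟩ g→⟨1,0,1⟩
  e1=⟨0,1,0⟩ f→⟨0,1,0⟩ g→⟨0,1,1⟩
  e2=⟨0,0,1⟩ f→⟨1,0,1⟩ g→⟨0,1,0⟩
composite: [1 0 0; 0 1 1; 1 1 0]

Answer: [1 0 0; 0 1 1; 1 1 0]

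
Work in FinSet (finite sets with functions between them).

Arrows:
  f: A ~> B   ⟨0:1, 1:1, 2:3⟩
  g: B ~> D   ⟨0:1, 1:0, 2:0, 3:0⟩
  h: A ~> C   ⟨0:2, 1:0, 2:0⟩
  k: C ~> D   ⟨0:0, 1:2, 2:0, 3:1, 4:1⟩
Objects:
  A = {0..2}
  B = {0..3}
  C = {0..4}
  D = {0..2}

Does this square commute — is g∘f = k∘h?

Answer: COMMUTES

Work:
Path 1 = f;g:
  0 f~>1 g~>0
  1 f~>1 g~>0
  2 f~>3 g~>0
  composite₁ = ⟨0:0, 1:0, 2:0⟩
Path 2 = h;k:
  0 h~>2 k~>0
  1 h~>0 k~>0
  2 h~>0 k~>0
  composite₂ = ⟨0:0, 1:0, 2:0⟩
Equal? YES — commutes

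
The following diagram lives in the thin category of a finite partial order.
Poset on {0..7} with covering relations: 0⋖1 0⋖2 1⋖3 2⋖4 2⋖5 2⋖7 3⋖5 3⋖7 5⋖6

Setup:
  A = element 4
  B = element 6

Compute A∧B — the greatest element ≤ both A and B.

Answer: A∧B = 2

Trace:
Lower bounds of A=4 and B=6: {0,2}
  0 <= 2
  2 <= 2
glb = 2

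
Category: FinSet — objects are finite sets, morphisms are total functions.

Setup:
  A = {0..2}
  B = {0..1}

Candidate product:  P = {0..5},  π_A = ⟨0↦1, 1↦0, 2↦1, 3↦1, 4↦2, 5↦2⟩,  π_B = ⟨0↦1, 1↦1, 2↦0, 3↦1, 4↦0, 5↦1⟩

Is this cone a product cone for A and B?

Answer: NOT A VALID PRODUCT — duplicate pair at indices 3,0

Work:
|A|·|B| = 3·2 = 6;  |P| = 6
Check the pairing map k ↦ (π_A(k), π_B(k)):
  0 ↦ (1,1)
  1 ↦ (0,1)
  2 ↦ (1,0)
  3 ↦ (1,1)  ✗ repeats pair of k=0
  4 ↦ (2,0)
  5 ↦ (2,1)
distinct pairs in image: 5 / 6 needed
  → (1,1) hit at k=0 and k=3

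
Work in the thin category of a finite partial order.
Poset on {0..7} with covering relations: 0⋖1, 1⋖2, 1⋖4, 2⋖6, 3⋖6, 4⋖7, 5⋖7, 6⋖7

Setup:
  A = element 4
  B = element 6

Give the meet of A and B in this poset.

Answer: A∧B = 1

Trace:
Common predecessors of 4,6: {0,1}
  0 ≤ 1
  1 ≤ 1
glb = 1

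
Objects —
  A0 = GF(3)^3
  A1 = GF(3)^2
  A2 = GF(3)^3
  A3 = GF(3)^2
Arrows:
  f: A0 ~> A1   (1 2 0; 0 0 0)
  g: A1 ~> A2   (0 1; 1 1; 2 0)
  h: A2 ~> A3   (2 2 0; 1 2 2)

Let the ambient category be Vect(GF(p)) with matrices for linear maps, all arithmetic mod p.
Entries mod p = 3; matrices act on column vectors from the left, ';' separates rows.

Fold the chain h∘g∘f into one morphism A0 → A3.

  e0=(1,0,0) f~>(1,0) g~>(0,1,2) h~>(2,0)
  e1=(0,1,0) f~>(2,0) g~>(0,2,1) h~>(1,0)
  e2=(0,0,1) f~>(0,0) g~>(0,0,0) h~>(0,0)
composite: (2 1 0; 0 0 0)

Answer: (2 1 0; 0 0 0)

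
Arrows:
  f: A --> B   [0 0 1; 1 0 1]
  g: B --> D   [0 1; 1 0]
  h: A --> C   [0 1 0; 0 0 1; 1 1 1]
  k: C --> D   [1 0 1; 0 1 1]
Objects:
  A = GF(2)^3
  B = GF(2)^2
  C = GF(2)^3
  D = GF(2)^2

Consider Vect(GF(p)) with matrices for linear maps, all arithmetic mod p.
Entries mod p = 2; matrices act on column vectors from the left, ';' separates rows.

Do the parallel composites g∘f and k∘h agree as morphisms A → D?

Path 1 = f;g:
  e0=[1,0,0] f-->[0,1] g-->[1,0]
  e1=[0,1,0] f-->[0,0] g-->[0,0]
  e2=[0,0,1] f-->[1,1] g-->[1,1]
  ⟦path⟧₁ = [1 0 1; 0 0 1]
Path 2 = h;k:
  e0=[1,0,0] h-->[0,0,1] k-->[1,1]
  e1=[0,1,0] h-->[1,0,1] k-->[0,1]
  e2=[0,0,1] h-->[0,1,1] k-->[1,0]
  ⟦path⟧₂ = [1 0 1; 1 1 0]
Equal? distinct morphisms ✗

Answer: DOES NOT COMMUTE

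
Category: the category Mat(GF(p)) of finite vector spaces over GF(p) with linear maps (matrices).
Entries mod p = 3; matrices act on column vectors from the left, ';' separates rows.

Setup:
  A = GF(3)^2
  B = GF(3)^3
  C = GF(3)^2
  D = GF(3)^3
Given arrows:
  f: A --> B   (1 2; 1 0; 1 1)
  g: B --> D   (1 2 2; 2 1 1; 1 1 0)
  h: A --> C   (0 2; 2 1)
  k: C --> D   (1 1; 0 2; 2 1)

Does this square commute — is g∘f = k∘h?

1) trace f;g:
  e0=[1,0] f-->[1,1,1] g-->[2,1,2]
  e1=[0,1] f-->[2,0,1] g-->[1,2,2]
  ⟦path⟧₁ = (2 1; 1 2; 2 2)
2) trace h;k:
  e0=[1,0] h-->[0,2] k-->[2,1,2]
  e1=[0,1] h-->[2,1] k-->[0,2,2]
  ⟦path⟧₂ = (2 0; 1 2; 2 2)
Equal? distinct morphisms ✗

Answer: DOES NOT COMMUTE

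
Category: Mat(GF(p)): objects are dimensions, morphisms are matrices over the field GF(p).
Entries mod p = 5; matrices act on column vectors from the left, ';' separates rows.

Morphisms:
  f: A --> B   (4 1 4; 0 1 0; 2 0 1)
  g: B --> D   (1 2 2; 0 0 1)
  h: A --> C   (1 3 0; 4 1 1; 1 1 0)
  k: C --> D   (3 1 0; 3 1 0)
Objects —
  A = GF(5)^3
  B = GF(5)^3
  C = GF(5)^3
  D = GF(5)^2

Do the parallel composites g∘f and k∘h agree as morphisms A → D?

Answer: DOES NOT COMMUTE

Work:
Path 1 = f;g:
  e0=(1,0,0) f-->(4,0,2) g-->(3,2)
  e1=(0,1,0) f-->(1,1,0) g-->(3,0)
  e2=(0,0,1) f-->(4,0,1) g-->(1,1)
  result₁ = (3 3 1; 2 0 1)
Path 2 = h;k:
  e0=(1,0,0) h-->(1,4,1) k-->(2,2)
  e1=(0,1,0) h-->(3,1,1) k-->(0,0)
  e2=(0,0,1) h-->(0,1,0) k-->(1,1)
  result₂ = (2 0 1; 2 0 1)
Equal? NO — does not commute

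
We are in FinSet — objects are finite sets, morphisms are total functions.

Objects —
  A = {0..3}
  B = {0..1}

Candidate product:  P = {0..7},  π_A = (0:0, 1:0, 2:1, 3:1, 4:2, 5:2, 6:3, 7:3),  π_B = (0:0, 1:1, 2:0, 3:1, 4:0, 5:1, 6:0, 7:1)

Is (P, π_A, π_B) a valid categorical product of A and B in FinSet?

|A|·|B| = 4·2 = 8;  |P| = 8
Check the pairing map k ↦ (π_A(k), π_B(k)):
  0 : (0,0)
  1 : (0,1)
  2 : (1,0)
  3 : (1,1)
  4 : (2,0)
  5 : (2,1)
  6 : (3,0)
  7 : (3,1)
distinct pairs in image: 8 / 8 needed
  → bijection onto A×B; projections well-typed.

Answer: VALID PRODUCT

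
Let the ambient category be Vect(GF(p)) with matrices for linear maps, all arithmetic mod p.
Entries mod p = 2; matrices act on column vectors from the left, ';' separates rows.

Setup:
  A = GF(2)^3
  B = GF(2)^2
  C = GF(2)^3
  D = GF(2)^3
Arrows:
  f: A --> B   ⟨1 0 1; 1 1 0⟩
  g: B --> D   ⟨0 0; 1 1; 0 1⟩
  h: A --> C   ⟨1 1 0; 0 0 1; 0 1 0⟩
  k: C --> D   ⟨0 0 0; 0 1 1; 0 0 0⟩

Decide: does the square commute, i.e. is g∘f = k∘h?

Along f;g (path 1):
  e0=[1,0,0] f-->[1,1] g-->[0,0,1]
  e1=[0,1,0] f-->[0,1] g-->[0,1,1]
  e2=[0,0,1] f-->[1,0] g-->[0,1,0]
  ⟦path⟧₁ = ⟨0 0 0; 0 1 1; 1 1 0⟩
Along h;k (path 2):
  e0=[1,0,0] h-->[1,0,0] k-->[0,0,0]
  e1=[0,1,0] h-->[1,0,1] k-->[0,1,0]
  e2=[0,0,1] h-->[0,1,0] k-->[0,1,0]
  ⟦path⟧₂ = ⟨0 0 0; 0 1 1; 0 0 0⟩
Equal? distinct morphisms ✗

Answer: DOES NOT COMMUTE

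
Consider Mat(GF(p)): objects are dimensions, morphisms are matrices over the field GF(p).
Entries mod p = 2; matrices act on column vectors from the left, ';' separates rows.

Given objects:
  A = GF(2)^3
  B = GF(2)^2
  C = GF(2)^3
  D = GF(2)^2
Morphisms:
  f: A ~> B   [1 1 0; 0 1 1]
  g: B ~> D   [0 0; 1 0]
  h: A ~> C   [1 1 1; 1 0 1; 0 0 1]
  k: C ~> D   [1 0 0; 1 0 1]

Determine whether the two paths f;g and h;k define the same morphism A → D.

Answer: DOES NOT COMMUTE

Work:
Along f;g (path 1):
  e0=⟨1,0,0⟩ f~>⟨1,0⟩ g~>⟨0,1⟩
  e1=⟨0,1,0⟩ f~>⟨1,1⟩ g~>⟨0,1⟩
  e2=⟨0,0,1⟩ f~>⟨0,1⟩ g~>⟨0,0⟩
  composite₁ = [0 0 0; 1 1 0]
Along h;k (path 2):
  e0=⟨1,0,0⟩ h~>⟨1,1,0⟩ k~>⟨1,1⟩
  e1=⟨0,1,0⟩ h~>⟨1,0,0⟩ k~>⟨1,1⟩
  e2=⟨0,0,1⟩ h~>⟨1,1,1⟩ k~>⟨1,0⟩
  composite₂ = [1 1 1; 1 1 0]
Equal? distinct morphisms ✗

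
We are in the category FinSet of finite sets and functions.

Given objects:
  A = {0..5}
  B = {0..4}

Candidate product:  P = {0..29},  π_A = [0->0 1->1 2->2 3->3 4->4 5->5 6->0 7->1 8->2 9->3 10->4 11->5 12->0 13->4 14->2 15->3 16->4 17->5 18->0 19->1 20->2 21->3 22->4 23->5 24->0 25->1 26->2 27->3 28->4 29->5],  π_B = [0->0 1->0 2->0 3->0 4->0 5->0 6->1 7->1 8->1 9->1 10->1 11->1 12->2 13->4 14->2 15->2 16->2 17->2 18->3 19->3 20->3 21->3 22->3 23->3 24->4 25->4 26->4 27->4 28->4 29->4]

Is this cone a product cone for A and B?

Answer: NOT A VALID PRODUCT — duplicate pair at indices 28,13

Derivation:
|A|·|B| = 6·5 = 30;  |P| = 30
Check the pairing map k ↦ (π_A(k), π_B(k)):
  0 -> (0,0)
  1 -> (1,0)
  2 -> (2,0)
  3 -> (3,0)
  4 -> (4,0)
  5 -> (5,0)
  6 -> (0,1)
  7 -> (1,1)
  8 -> (2,1)
  9 -> (3,1)
  10 -> (4,1)
  11 -> (5,1)
  12 -> (0,2)
  13 -> (4,4)
  14 -> (2,2)
  15 -> (3,2)
  16 -> (4,2)
  17 -> (5,2)
  18 -> (0,3)
  19 -> (1,3)
  20 -> (2,3)
  21 -> (3,3)
  22 -> (4,3)
  23 -> (5,3)
  24 -> (0,4)
  25 -> (1,4)
  26 -> (2,4)
  27 -> (3,4)
  28 -> (4,4)  ✗ repeats pair of k=13
  29 -> (5,4)
distinct pairs in image: 29 / 30 needed
  → (4,4) hit at k=13 and k=28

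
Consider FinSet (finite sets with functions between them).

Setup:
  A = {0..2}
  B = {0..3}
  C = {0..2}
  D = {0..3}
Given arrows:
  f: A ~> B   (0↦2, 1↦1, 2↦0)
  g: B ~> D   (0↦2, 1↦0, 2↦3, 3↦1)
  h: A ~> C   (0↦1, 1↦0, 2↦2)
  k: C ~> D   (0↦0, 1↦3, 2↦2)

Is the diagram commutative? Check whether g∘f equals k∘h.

1) trace f;g:
  0 f~>2 g~>3
  1 f~>1 g~>0
  2 f~>0 g~>2
  result₁ = (0↦3, 1↦0, 2↦2)
2) trace h;k:
  0 h~>1 k~>3
  1 h~>0 k~>0
  2 h~>2 k~>2
  result₂ = (0↦3, 1↦0, 2↦2)
Equal? YES — commutes

Answer: COMMUTES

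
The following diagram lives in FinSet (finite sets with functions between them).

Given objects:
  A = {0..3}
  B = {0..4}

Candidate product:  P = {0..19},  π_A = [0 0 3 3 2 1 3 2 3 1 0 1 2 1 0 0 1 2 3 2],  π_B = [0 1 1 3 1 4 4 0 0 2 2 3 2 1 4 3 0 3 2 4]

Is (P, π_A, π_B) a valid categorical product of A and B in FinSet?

|A|·|B| = 4·5 = 20;  |P| = 20
Check the pairing map k ↦ (π_A(k), π_B(k)):
  0 : (0,0)
  1 : (0,1)
  2 : (3,1)
  3 : (3,3)
  4 : (2,1)
  5 : (1,4)
  6 : (3,4)
  7 : (2,0)
  8 : (3,0)
  9 : (1,2)
  10 : (0,2)
  11 : (1,3)
  12 : (2,2)
  13 : (1,1)
  14 : (0,4)
  15 : (0,3)
  16 : (1,0)
  17 : (2,3)
  18 : (3,2)
  19 : (2,4)
distinct pairs in image: 20 / 20 needed
  → bijection onto A×B; projections well-typed.

Answer: VALID PRODUCT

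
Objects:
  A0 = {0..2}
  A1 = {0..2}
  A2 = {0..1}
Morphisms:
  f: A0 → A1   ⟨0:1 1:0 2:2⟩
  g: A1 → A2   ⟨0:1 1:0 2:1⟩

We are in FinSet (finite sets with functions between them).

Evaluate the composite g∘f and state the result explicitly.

Answer: ⟨0:0 1:1 2:1⟩

Work:
  0 f→1 g→0
  1 f→0 g→1
  2 f→2 g→1
result: ⟨0:0 1:1 2:1⟩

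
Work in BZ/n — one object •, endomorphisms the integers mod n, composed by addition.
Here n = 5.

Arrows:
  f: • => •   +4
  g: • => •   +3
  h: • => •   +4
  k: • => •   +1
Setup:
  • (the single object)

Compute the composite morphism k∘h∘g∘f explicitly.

  0 +4≡4 +3≡2 +4≡1 +1≡2  (mod 5)
⟦path⟧: +2

Answer: +2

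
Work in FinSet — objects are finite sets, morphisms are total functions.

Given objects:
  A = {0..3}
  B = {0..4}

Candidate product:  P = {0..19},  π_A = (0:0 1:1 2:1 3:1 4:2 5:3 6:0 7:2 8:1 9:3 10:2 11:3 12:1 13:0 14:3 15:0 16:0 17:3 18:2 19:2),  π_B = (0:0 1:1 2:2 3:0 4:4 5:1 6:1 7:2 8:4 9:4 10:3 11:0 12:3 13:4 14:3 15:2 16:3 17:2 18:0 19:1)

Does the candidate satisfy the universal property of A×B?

Answer: VALID PRODUCT

Trace:
|A|·|B| = 4·5 = 20;  |P| = 20
Check the pairing map k ↦ (π_A(k), π_B(k)):
  0 : (0,0)
  1 : (1,1)
  2 : (1,2)
  3 : (1,0)
  4 : (2,4)
  5 : (3,1)
  6 : (0,1)
  7 : (2,2)
  8 : (1,4)
  9 : (3,4)
  10 : (2,3)
  11 : (3,0)
  12 : (1,3)
  13 : (0,4)
  14 : (3,3)
  15 : (0,2)
  16 : (0,3)
  17 : (3,2)
  18 : (2,0)
  19 : (2,1)
distinct pairs in image: 20 / 20 needed
  → bijection onto A×B; projections well-typed.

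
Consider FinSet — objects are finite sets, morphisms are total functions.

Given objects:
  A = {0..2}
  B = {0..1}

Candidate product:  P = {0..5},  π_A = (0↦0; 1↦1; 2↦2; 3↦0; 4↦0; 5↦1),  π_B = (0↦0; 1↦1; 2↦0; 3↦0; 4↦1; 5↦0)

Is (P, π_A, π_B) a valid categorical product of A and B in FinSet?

|A|·|B| = 3·2 = 6;  |P| = 6
Check the pairing map k ↦ (π_A(k), π_B(k)):
  0 ↦ (0,0)
  1 ↦ (1,1)
  2 ↦ (2,0)
  3 ↦ (0,0)  ✗ repeats pair of k=0
  4 ↦ (0,1)
  5 ↦ (1,0)
distinct pairs in image: 5 / 6 needed
  → (0,0) hit at k=0 and k=3

Answer: NOT A VALID PRODUCT — duplicate pair at indices 0,3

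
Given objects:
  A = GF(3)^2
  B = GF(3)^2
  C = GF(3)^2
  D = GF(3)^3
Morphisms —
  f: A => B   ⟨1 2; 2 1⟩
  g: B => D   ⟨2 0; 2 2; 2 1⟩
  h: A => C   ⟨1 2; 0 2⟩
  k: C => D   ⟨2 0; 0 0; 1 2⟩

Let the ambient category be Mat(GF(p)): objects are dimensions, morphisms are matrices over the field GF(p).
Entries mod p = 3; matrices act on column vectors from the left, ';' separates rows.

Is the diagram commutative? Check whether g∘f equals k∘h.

Answer: DOES NOT COMMUTE

Derivation:
1) trace f;g:
  e0=⟨1,0⟩ f=>⟨1,2⟩ g=>⟨2,0,1⟩
  e1=⟨0,1⟩ f=>⟨2,1⟩ g=>⟨1,0,2⟩
  ⟦path⟧₁ = ⟨2 1; 0 0; 1 2⟩
2) trace h;k:
  e0=⟨1,0⟩ h=>⟨1,0⟩ k=>⟨2,0,1⟩
  e1=⟨0,1⟩ h=>⟨2,2⟩ k=>⟨1,0,0⟩
  ⟦path⟧₂ = ⟨2 1; 0 0; 1 0⟩
Equal? NO — does not commute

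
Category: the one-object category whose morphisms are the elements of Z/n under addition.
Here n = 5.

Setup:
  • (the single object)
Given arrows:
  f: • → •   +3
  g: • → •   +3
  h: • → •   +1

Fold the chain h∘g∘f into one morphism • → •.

  0 +3≡3 +3≡1 +1≡2  (mod 5)
result: +2

Answer: +2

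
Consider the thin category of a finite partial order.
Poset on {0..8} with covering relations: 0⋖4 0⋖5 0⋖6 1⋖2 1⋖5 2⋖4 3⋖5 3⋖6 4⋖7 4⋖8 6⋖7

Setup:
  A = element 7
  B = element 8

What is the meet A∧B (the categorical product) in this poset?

Answer: A∧B = 4

Derivation:
Common predecessors of 7,8: {0,1,2,4}
  0 <= 4
  1 <= 4
  2 <= 4
  4 <= 4
glb = 4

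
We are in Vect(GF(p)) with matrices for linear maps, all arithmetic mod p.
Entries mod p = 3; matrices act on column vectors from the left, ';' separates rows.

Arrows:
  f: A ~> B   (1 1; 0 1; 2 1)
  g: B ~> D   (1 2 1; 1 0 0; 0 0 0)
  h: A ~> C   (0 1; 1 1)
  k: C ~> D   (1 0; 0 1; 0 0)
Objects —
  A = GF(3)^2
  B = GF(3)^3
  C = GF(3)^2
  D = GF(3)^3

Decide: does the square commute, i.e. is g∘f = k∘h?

Answer: COMMUTES

Trace:
1) trace f;g:
  e0=(1,0) f~>(1,0,2) g~>(0,1,0)
  e1=(0,1) f~>(1,1,1) g~>(1,1,0)
  ⟦path⟧₁ = (0 1; 1 1; 0 0)
2) trace h;k:
  e0=(1,0) h~>(0,1) k~>(0,1,0)
  e1=(0,1) h~>(1,1) k~>(1,1,0)
  ⟦path⟧₂ = (0 1; 1 1; 0 0)
Equal? same morphism ✓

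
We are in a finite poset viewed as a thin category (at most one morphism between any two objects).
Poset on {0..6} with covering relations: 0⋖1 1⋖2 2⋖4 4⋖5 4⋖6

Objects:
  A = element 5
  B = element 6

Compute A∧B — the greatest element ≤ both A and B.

Answer: A∧B = 4

Trace:
{x : x≤A ∧ x≤B} = {0,1,2,4}  (A=5, B=6)
  0 ≤ 4
  1 ≤ 4
  2 ≤ 4
  4 ≤ 4
glb = 4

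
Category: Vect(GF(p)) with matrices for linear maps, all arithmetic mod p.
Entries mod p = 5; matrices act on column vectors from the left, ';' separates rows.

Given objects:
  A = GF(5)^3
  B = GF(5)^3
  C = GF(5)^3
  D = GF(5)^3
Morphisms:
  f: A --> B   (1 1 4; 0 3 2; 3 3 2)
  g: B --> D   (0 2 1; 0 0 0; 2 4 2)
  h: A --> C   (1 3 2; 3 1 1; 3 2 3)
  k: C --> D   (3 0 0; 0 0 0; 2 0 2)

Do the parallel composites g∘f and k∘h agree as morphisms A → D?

1) trace f;g:
  e0=(1,0,0) f-->(1,0,3) g-->(3,0,3)
  e1=(0,1,0) f-->(1,3,3) g-->(4,0,0)
  e2=(0,0,1) f-->(4,2,2) g-->(1,0,0)
  composite₁ = (3 4 1; 0 0 0; 3 0 0)
2) trace h;k:
  e0=(1,0,0) h-->(1,3,3) k-->(3,0,3)
  e1=(0,1,0) h-->(3,1,2) k-->(4,0,0)
  e2=(0,0,1) h-->(2,1,3) k-->(1,0,0)
  composite₂ = (3 4 1; 0 0 0; 3 0 0)
Equal? equal; square commutes

Answer: COMMUTES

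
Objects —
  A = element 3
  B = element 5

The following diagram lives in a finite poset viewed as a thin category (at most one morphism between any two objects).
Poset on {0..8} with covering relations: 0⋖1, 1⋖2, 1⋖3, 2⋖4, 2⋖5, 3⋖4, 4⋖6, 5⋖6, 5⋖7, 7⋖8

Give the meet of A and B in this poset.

Answer: A∧B = 1

Trace:
Lower bounds of A=3 and B=5: {0,1}
  0 <= 1
  1 <= 1
glb = 1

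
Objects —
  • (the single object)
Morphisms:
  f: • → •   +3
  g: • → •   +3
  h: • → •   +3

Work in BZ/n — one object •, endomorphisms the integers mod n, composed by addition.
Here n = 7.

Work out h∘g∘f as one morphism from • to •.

  0 +3≡3 +3≡6 +3≡2  (mod 7)
composite: +2

Answer: +2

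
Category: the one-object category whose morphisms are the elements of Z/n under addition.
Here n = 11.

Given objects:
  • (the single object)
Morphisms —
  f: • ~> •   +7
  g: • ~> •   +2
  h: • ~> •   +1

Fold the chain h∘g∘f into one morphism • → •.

Answer: +10

Work:
  0 +7≡7 +2≡9 +1≡10  (mod 11)
composite: +10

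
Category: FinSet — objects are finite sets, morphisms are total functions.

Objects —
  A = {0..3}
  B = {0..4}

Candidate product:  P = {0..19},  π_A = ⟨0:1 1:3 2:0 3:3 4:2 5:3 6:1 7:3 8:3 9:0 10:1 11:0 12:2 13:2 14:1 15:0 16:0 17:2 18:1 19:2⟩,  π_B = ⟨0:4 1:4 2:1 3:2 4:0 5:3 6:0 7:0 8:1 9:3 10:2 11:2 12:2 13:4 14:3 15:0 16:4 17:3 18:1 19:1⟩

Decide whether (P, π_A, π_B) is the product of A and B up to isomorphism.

Answer: VALID PRODUCT

Derivation:
|A|·|B| = 4·5 = 20;  |P| = 20
Check the pairing map k ↦ (π_A(k), π_B(k)):
  0 : (1,4)
  1 : (3,4)
  2 : (0,1)
  3 : (3,2)
  4 : (2,0)
  5 : (3,3)
  6 : (1,0)
  7 : (3,0)
  8 : (3,1)
  9 : (0,3)
  10 : (1,2)
  11 : (0,2)
  12 : (2,2)
  13 : (2,4)
  14 : (1,3)
  15 : (0,0)
  16 : (0,4)
  17 : (2,3)
  18 : (1,1)
  19 : (2,1)
distinct pairs in image: 20 / 20 needed
  → bijection onto A×B; projections well-typed.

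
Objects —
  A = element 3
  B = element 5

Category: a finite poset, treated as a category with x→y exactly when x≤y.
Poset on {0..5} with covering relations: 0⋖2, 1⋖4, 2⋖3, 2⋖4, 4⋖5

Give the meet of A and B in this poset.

Answer: A∧B = 2

Trace:
{x : x<=A ∧ x<=B} = {0,2}  (A=3, B=5)
  0 <= 2
  2 <= 2
glb = 2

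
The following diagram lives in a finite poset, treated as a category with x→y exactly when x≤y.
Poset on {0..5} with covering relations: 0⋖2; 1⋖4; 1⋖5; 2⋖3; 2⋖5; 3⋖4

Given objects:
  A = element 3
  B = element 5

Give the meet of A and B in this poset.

Common predecessors of 3,5: {0,2}
  0 ⊑ 2
  2 ⊑ 2
glb = 2

Answer: A∧B = 2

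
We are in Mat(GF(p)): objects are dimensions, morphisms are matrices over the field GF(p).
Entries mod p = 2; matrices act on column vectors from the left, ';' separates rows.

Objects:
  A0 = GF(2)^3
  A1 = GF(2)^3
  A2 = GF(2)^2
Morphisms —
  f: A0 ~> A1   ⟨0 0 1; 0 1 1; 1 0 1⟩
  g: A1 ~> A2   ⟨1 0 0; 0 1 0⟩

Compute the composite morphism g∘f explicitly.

  e0=[1,0,0] f~>[0,0,1] g~>[0,0]
  e1=[0,1,0] f~>[0,1,0] g~>[0,1]
  e2=[0,0,1] f~>[1,1,1] g~>[1,1]
composite: ⟨0 0 1; 0 1 1⟩

Answer: ⟨0 0 1; 0 1 1⟩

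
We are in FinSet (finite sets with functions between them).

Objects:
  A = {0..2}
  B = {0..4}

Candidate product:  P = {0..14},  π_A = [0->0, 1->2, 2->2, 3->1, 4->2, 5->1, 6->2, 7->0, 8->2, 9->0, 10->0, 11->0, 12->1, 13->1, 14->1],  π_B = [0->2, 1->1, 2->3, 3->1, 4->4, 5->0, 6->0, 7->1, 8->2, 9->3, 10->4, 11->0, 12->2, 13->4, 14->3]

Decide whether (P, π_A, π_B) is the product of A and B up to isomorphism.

|A|·|B| = 3·5 = 15;  |P| = 15
Check the pairing map k ↦ (π_A(k), π_B(k)):
  0 -> (0,2)
  1 -> (2,1)
  2 -> (2,3)
  3 -> (1,1)
  4 -> (2,4)
  5 -> (1,0)
  6 -> (2,0)
  7 -> (0,1)
  8 -> (2,2)
  9 -> (0,3)
  10 -> (0,4)
  11 -> (0,0)
  12 -> (1,2)
  13 -> (1,4)
  14 -> (1,3)
distinct pairs in image: 15 / 15 needed
  → bijection onto A×B; projections well-typed.

Answer: VALID PRODUCT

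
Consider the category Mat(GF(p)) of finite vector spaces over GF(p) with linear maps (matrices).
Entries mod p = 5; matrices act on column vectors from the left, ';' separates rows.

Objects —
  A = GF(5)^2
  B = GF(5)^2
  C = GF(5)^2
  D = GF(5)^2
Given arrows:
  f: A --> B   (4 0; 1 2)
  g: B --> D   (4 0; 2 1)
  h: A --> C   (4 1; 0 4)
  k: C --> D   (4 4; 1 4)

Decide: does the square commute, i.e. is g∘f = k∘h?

Answer: COMMUTES

Derivation:
1) trace f;g:
  e0=⟨1,0⟩ f-->⟨4,1⟩ g-->⟨1,4⟩
  e1=⟨0,1⟩ f-->⟨0,2⟩ g-->⟨0,2⟩
  composite₁ = (1 0; 4 2)
2) trace h;k:
  e0=⟨1,0⟩ h-->⟨4,0⟩ k-->⟨1,4⟩
  e1=⟨0,1⟩ h-->⟨1,4⟩ k-->⟨0,2⟩
  composite₂ = (1 0; 4 2)
Equal? same morphism ✓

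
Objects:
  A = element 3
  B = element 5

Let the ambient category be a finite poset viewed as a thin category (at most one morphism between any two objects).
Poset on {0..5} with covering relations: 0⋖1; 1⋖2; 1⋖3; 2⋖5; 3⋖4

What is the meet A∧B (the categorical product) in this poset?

Common predecessors of 3,5: {0,1}
  0 ⊑ 1
  1 ⊑ 1
glb = 1

Answer: A∧B = 1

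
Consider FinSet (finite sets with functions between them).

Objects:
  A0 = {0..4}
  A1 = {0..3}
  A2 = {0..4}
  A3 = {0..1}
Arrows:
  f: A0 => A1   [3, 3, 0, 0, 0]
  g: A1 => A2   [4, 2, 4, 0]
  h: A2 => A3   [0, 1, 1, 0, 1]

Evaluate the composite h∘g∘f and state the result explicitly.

Answer: [0, 0, 1, 1, 1]

Work:
  0 f=>3 g=>0 h=>0
  1 f=>3 g=>0 h=>0
  2 f=>0 g=>4 h=>1
  3 f=>0 g=>4 h=>1
  4 f=>0 g=>4 h=>1
composite: [0, 0, 1, 1, 1]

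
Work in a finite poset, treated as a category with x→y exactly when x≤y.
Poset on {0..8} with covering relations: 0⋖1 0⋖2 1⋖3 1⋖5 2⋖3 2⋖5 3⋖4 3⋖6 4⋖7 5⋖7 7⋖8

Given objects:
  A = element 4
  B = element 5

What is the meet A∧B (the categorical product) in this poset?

Answer: NO MEET EXISTS

Work:
{x : x⊑A ∧ x⊑B} = {0,1,2}  (A=4, B=5)
  maximal lower bounds 1 and 2 are incomparable: neither 1⊑2 nor 2⊑1
→ no greatest lower bound exists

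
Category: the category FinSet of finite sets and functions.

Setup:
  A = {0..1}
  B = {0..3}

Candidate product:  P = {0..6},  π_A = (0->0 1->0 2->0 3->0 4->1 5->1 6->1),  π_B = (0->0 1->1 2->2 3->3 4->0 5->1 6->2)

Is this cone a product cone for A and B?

Answer: NOT A VALID PRODUCT — |P|=7 ≠ |A|·|B|=8

Trace:
|A|·|B| = 2·4 = 8;  |P| = 7
  → cardinalities differ; no bijection possible.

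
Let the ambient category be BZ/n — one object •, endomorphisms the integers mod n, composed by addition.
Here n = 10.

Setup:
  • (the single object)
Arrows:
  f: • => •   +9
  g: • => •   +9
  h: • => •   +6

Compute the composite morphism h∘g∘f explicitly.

  0 +9≡9 +9≡8 +6≡4  (mod 10)
composite: +4

Answer: +4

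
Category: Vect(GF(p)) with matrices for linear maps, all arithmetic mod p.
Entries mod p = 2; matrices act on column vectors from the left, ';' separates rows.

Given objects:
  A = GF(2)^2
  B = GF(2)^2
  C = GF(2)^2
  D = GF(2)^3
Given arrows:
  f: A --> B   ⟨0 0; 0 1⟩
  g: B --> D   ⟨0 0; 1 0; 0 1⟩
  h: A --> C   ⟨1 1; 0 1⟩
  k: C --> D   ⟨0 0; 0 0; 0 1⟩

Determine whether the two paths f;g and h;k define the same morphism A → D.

1) trace f;g:
  e0=(1,0) f-->(0,0) g-->(0,0,0)
  e1=(0,1) f-->(0,1) g-->(0,0,1)
  result₁ = ⟨0 0; 0 0; 0 1⟩
2) trace h;k:
  e0=(1,0) h-->(1,0) k-->(0,0,0)
  e1=(0,1) h-->(1,1) k-->(0,0,1)
  result₂ = ⟨0 0; 0 0; 0 1⟩
Equal? YES — commutes

Answer: COMMUTES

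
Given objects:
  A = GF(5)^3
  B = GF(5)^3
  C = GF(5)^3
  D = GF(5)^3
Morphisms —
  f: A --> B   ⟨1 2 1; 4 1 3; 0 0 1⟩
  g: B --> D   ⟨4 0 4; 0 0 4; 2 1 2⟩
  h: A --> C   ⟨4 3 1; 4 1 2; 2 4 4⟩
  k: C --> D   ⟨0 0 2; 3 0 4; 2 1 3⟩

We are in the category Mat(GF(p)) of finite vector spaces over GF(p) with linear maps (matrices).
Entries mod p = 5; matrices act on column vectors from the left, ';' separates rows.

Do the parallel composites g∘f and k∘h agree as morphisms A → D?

1) trace f;g:
  e0=⟨1,0,0⟩ f-->⟨1,4,0⟩ g-->⟨4,0,1⟩
  e1=⟨0,1,0⟩ f-->⟨2,1,0⟩ g-->⟨3,0,0⟩
  e2=⟨0,0,1⟩ f-->⟨1,3,1⟩ g-->⟨3,4,2⟩
  composite₁ = ⟨4 3 3; 0 0 4; 1 0 2⟩
2) trace h;k:
  e0=⟨1,0,0⟩ h-->⟨4,4,2⟩ k-->⟨4,0,3⟩
  e1=⟨0,1,0⟩ h-->⟨3,1,4⟩ k-->⟨3,0,4⟩
  e2=⟨0,0,1⟩ h-->⟨1,2,4⟩ k-->⟨3,4,1⟩
  composite₂ = ⟨4 3 3; 0 0 4; 3 4 1⟩
Equal? differ; not commutative

Answer: DOES NOT COMMUTE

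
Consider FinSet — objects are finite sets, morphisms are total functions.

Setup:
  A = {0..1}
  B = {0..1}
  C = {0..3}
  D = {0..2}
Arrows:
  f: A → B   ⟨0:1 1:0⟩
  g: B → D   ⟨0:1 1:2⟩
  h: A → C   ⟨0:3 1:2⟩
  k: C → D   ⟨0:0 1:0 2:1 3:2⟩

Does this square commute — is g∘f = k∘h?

Path 1 = f;g:
  0 f→1 g→2
  1 f→0 g→1
  result₁ = ⟨0:2 1:1⟩
Path 2 = h;k:
  0 h→3 k→2
  1 h→2 k→1
  result₂ = ⟨0:2 1:1⟩
Equal? equal; square commutes

Answer: COMMUTES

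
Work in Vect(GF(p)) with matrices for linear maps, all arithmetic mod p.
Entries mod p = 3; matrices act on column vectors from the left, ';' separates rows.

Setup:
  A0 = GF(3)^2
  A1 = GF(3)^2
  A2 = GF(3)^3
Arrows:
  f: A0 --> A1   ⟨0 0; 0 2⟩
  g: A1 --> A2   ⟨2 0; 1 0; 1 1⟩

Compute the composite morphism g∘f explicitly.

  e0=[1,0] f-->[0,0] g-->[0,0,0]
  e1=[0,1] f-->[0,2] g-->[0,0,2]
result: ⟨0 0; 0 0; 0 2⟩

Answer: ⟨0 0; 0 0; 0 2⟩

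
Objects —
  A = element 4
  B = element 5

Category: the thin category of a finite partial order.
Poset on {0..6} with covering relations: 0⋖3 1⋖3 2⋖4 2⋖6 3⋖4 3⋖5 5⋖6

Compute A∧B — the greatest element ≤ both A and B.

Answer: A∧B = 3

Work:
Lower bounds of A=4 and B=5: {0,1,3}
  0 ⊑ 3
  1 ⊑ 3
  3 ⊑ 3
glb = 3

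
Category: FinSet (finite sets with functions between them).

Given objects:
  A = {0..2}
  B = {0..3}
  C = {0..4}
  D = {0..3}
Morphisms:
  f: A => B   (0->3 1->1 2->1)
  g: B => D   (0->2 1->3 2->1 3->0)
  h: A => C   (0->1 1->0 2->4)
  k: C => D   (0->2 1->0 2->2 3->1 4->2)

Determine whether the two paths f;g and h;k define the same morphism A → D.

Answer: DOES NOT COMMUTE

Work:
1) trace f;g:
  0 f=>3 g=>0
  1 f=>1 g=>3
  2 f=>1 g=>3
  result₁ = (0->0 1->3 2->3)
2) trace h;k:
  0 h=>1 k=>0
  1 h=>0 k=>2
  2 h=>4 k=>2
  result₂ = (0->0 1->2 2->2)
Equal? differ; not commutative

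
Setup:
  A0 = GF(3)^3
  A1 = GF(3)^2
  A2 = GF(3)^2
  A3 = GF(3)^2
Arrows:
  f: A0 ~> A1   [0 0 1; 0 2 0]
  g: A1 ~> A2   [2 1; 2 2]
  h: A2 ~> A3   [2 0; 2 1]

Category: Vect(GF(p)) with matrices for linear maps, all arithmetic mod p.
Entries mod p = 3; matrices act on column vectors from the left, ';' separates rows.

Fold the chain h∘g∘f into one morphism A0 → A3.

  e0=(1,0,0) f~>(0,0) g~>(0,0) h~>(0,0)
  e1=(0,1,0) f~>(0,2) g~>(2,1) h~>(1,2)
  e2=(0,0,1) f~>(1,0) g~>(2,2) h~>(1,0)
⟦path⟧: [0 1 1; 0 2 0]

Answer: [0 1 1; 0 2 0]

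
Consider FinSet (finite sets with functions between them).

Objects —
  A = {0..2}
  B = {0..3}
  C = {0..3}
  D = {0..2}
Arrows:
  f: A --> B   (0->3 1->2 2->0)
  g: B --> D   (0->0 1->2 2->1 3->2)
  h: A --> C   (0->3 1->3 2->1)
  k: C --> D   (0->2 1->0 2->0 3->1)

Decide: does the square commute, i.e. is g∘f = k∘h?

Along f;g (path 1):
  0 f-->3 g-->2
  1 f-->2 g-->1
  2 f-->0 g-->0
  ⟦path⟧₁ = (0->2 1->1 2->0)
Along h;k (path 2):
  0 h-->3 k-->1
  1 h-->3 k-->1
  2 h-->1 k-->0
  ⟦path⟧₂ = (0->1 1->1 2->0)
Equal? NO — does not commute

Answer: DOES NOT COMMUTE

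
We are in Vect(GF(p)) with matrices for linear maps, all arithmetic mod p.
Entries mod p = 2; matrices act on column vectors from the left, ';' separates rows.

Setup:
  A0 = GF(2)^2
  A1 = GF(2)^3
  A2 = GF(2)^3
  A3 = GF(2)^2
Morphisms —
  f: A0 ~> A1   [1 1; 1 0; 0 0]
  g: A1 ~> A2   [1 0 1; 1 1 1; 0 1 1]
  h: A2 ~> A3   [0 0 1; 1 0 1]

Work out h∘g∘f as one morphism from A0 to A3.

  e0=(1,0) f~>(1,1,0) g~>(1,0,1) h~>(1,0)
  e1=(0,1) f~>(1,0,0) g~>(1,1,0) h~>(0,1)
⟦path⟧: [1 0; 0 1]

Answer: [1 0; 0 1]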